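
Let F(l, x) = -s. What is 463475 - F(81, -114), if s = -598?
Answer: 462877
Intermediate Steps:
F(l, x) = 598 (F(l, x) = -1*(-598) = 598)
463475 - F(81, -114) = 463475 - 1*598 = 463475 - 598 = 462877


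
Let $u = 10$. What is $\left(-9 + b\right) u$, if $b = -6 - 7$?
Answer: $-220$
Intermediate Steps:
$b = -13$ ($b = -6 - 7 = -13$)
$\left(-9 + b\right) u = \left(-9 - 13\right) 10 = \left(-22\right) 10 = -220$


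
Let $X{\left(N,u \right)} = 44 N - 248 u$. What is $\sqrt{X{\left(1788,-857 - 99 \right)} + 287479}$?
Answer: $7 \sqrt{12311} \approx 776.68$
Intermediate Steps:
$X{\left(N,u \right)} = - 248 u + 44 N$
$\sqrt{X{\left(1788,-857 - 99 \right)} + 287479} = \sqrt{\left(- 248 \left(-857 - 99\right) + 44 \cdot 1788\right) + 287479} = \sqrt{\left(- 248 \left(-857 - 99\right) + 78672\right) + 287479} = \sqrt{\left(\left(-248\right) \left(-956\right) + 78672\right) + 287479} = \sqrt{\left(237088 + 78672\right) + 287479} = \sqrt{315760 + 287479} = \sqrt{603239} = 7 \sqrt{12311}$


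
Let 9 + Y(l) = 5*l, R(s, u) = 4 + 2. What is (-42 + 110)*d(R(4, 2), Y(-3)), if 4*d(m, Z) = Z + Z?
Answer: -816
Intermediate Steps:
R(s, u) = 6
Y(l) = -9 + 5*l
d(m, Z) = Z/2 (d(m, Z) = (Z + Z)/4 = (2*Z)/4 = Z/2)
(-42 + 110)*d(R(4, 2), Y(-3)) = (-42 + 110)*((-9 + 5*(-3))/2) = 68*((-9 - 15)/2) = 68*((½)*(-24)) = 68*(-12) = -816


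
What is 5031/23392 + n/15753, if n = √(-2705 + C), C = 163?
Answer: 117/544 + I*√2542/15753 ≈ 0.21507 + 0.0032005*I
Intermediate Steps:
n = I*√2542 (n = √(-2705 + 163) = √(-2542) = I*√2542 ≈ 50.418*I)
5031/23392 + n/15753 = 5031/23392 + (I*√2542)/15753 = 5031*(1/23392) + (I*√2542)*(1/15753) = 117/544 + I*√2542/15753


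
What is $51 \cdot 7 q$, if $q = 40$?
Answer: $14280$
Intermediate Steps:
$51 \cdot 7 q = 51 \cdot 7 \cdot 40 = 357 \cdot 40 = 14280$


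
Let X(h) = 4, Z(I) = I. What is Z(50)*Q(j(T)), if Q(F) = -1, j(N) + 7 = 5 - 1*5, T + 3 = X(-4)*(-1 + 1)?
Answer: -50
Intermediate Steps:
T = -3 (T = -3 + 4*(-1 + 1) = -3 + 4*0 = -3 + 0 = -3)
j(N) = -7 (j(N) = -7 + (5 - 1*5) = -7 + (5 - 5) = -7 + 0 = -7)
Z(50)*Q(j(T)) = 50*(-1) = -50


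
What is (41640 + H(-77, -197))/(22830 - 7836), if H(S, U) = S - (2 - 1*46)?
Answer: 4623/1666 ≈ 2.7749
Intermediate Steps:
H(S, U) = 44 + S (H(S, U) = S - (2 - 46) = S - 1*(-44) = S + 44 = 44 + S)
(41640 + H(-77, -197))/(22830 - 7836) = (41640 + (44 - 77))/(22830 - 7836) = (41640 - 33)/14994 = 41607*(1/14994) = 4623/1666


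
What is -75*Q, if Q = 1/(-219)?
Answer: 25/73 ≈ 0.34247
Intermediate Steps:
Q = -1/219 ≈ -0.0045662
-75*Q = -75*(-1/219) = 25/73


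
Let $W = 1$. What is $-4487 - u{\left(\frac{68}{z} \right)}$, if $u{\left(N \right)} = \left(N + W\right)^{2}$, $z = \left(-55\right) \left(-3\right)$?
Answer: $- \frac{122212864}{27225} \approx -4489.0$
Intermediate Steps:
$z = 165$
$u{\left(N \right)} = \left(1 + N\right)^{2}$ ($u{\left(N \right)} = \left(N + 1\right)^{2} = \left(1 + N\right)^{2}$)
$-4487 - u{\left(\frac{68}{z} \right)} = -4487 - \left(1 + \frac{68}{165}\right)^{2} = -4487 - \left(\frac{233}{165}\right)^{2} = -4487 - \frac{54289}{27225} = - \frac{122212864}{27225}$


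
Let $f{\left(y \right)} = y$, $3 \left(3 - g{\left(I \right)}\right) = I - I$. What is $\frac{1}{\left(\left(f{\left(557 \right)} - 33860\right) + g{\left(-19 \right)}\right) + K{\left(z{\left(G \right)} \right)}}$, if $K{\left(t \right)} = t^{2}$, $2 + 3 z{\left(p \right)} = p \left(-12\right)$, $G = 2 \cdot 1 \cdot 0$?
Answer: $- \frac{9}{299696} \approx -3.003 \cdot 10^{-5}$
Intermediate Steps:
$g{\left(I \right)} = 3$ ($g{\left(I \right)} = 3 - \frac{I - I}{3} = 3 - 0 = 3 + 0 = 3$)
$G = 0$ ($G = 2 \cdot 0 = 0$)
$z{\left(p \right)} = - \frac{2}{3} - 4 p$ ($z{\left(p \right)} = - \frac{2}{3} + \frac{p \left(-12\right)}{3} = - \frac{2}{3} + \frac{\left(-12\right) p}{3} = - \frac{2}{3} - 4 p$)
$\frac{1}{\left(\left(f{\left(557 \right)} - 33860\right) + g{\left(-19 \right)}\right) + K{\left(z{\left(G \right)} \right)}} = \frac{1}{\left(\left(557 - 33860\right) + 3\right) + \left(- \frac{2}{3} - 0\right)^{2}} = \frac{1}{\left(-33303 + 3\right) + \left(- \frac{2}{3} + 0\right)^{2}} = \frac{1}{-33300 + \left(- \frac{2}{3}\right)^{2}} = \frac{1}{-33300 + \frac{4}{9}} = \frac{1}{- \frac{299696}{9}} = - \frac{9}{299696}$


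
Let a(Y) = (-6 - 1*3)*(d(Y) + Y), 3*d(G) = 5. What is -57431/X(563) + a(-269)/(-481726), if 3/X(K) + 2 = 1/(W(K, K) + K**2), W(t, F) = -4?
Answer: 797194598642332/20821402035 ≈ 38287.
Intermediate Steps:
d(G) = 5/3 (d(G) = (1/3)*5 = 5/3)
a(Y) = -15 - 9*Y (a(Y) = (-6 - 1*3)*(5/3 + Y) = (-6 - 3)*(5/3 + Y) = -9*(5/3 + Y) = -15 - 9*Y)
X(K) = 3/(-2 + 1/(-4 + K**2))
-57431/X(563) + a(-269)/(-481726) = -57431*(-9 + 2*563**2)/(3*(4 - 1*563**2)) + (-15 - 9*(-269))/(-481726) = -57431*(-9 + 2*316969)/(3*(4 - 1*316969)) + (-15 + 2421)*(-1/481726) = -57431*(-9 + 633938)/(3*(4 - 316969)) + 2406*(-1/481726) = -57431/(3*(-316965)/633929) - 1203/240863 = -57431/(3*(1/633929)*(-316965)) - 1203/240863 = -57431/(-950895/633929) - 1203/240863 = -57431*(-633929/950895) - 1203/240863 = 3309743309/86445 - 1203/240863 = 797194598642332/20821402035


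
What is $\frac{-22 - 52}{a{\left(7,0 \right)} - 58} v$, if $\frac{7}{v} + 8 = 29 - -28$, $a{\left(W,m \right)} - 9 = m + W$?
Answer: $\frac{37}{147} \approx 0.2517$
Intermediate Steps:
$a{\left(W,m \right)} = 9 + W + m$ ($a{\left(W,m \right)} = 9 + \left(m + W\right) = 9 + \left(W + m\right) = 9 + W + m$)
$v = \frac{1}{7}$ ($v = \frac{7}{-8 + \left(29 - -28\right)} = \frac{7}{-8 + \left(29 + 28\right)} = \frac{7}{-8 + 57} = \frac{7}{49} = 7 \cdot \frac{1}{49} = \frac{1}{7} \approx 0.14286$)
$\frac{-22 - 52}{a{\left(7,0 \right)} - 58} v = \frac{-22 - 52}{\left(9 + 7 + 0\right) - 58} \cdot \frac{1}{7} = - \frac{74}{16 - 58} \cdot \frac{1}{7} = - \frac{74}{-42} \cdot \frac{1}{7} = \left(-74\right) \left(- \frac{1}{42}\right) \frac{1}{7} = \frac{37}{21} \cdot \frac{1}{7} = \frac{37}{147}$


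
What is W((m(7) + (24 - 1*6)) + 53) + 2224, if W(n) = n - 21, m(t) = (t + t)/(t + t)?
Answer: 2275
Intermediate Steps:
m(t) = 1 (m(t) = (2*t)/((2*t)) = (2*t)*(1/(2*t)) = 1)
W(n) = -21 + n
W((m(7) + (24 - 1*6)) + 53) + 2224 = (-21 + ((1 + (24 - 1*6)) + 53)) + 2224 = (-21 + ((1 + (24 - 6)) + 53)) + 2224 = (-21 + ((1 + 18) + 53)) + 2224 = (-21 + (19 + 53)) + 2224 = (-21 + 72) + 2224 = 51 + 2224 = 2275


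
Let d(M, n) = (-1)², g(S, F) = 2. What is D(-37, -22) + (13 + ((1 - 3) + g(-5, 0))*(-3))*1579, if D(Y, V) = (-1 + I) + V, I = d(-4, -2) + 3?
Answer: 20508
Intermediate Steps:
d(M, n) = 1
I = 4 (I = 1 + 3 = 4)
D(Y, V) = 3 + V (D(Y, V) = (-1 + 4) + V = 3 + V)
D(-37, -22) + (13 + ((1 - 3) + g(-5, 0))*(-3))*1579 = (3 - 22) + (13 + ((1 - 3) + 2)*(-3))*1579 = -19 + (13 + (-2 + 2)*(-3))*1579 = -19 + (13 + 0*(-3))*1579 = -19 + (13 + 0)*1579 = -19 + 13*1579 = -19 + 20527 = 20508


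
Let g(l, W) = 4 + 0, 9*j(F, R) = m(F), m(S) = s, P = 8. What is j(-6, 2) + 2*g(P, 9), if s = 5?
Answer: 77/9 ≈ 8.5556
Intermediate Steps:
m(S) = 5
j(F, R) = 5/9 (j(F, R) = (⅑)*5 = 5/9)
g(l, W) = 4
j(-6, 2) + 2*g(P, 9) = 5/9 + 2*4 = 5/9 + 8 = 77/9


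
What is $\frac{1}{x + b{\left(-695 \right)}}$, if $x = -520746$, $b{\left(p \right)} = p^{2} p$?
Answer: $- \frac{1}{336223121} \approx -2.9742 \cdot 10^{-9}$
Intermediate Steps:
$b{\left(p \right)} = p^{3}$
$\frac{1}{x + b{\left(-695 \right)}} = \frac{1}{-520746 + \left(-695\right)^{3}} = \frac{1}{-520746 - 335702375} = \frac{1}{-336223121} = - \frac{1}{336223121}$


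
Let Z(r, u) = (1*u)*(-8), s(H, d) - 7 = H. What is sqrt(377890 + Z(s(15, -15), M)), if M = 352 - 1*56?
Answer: sqrt(375522) ≈ 612.80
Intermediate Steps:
M = 296 (M = 352 - 56 = 296)
s(H, d) = 7 + H
Z(r, u) = -8*u (Z(r, u) = u*(-8) = -8*u)
sqrt(377890 + Z(s(15, -15), M)) = sqrt(377890 - 8*296) = sqrt(377890 - 2368) = sqrt(375522)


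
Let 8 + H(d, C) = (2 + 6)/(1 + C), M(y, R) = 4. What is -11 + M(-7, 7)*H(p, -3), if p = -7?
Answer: -59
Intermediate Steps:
H(d, C) = -8 + 8/(1 + C) (H(d, C) = -8 + (2 + 6)/(1 + C) = -8 + 8/(1 + C))
-11 + M(-7, 7)*H(p, -3) = -11 + 4*(-8*(-3)/(1 - 3)) = -11 + 4*(-8*(-3)/(-2)) = -11 + 4*(-8*(-3)*(-½)) = -11 + 4*(-12) = -11 - 48 = -59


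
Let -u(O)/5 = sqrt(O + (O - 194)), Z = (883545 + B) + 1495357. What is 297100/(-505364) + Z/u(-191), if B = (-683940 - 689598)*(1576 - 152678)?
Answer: -74275/126341 + 103773358889*I/60 ≈ -0.58789 + 1.7296e+9*I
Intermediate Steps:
B = 207544338876 (B = -1373538*(-151102) = 207544338876)
Z = 207546717778 (Z = (883545 + 207544338876) + 1495357 = 207545222421 + 1495357 = 207546717778)
u(O) = -5*sqrt(-194 + 2*O) (u(O) = -5*sqrt(O + (O - 194)) = -5*sqrt(O + (-194 + O)) = -5*sqrt(-194 + 2*O))
297100/(-505364) + Z/u(-191) = 297100/(-505364) + 207546717778/((-5*sqrt(-194 + 2*(-191)))) = 297100*(-1/505364) + 207546717778/((-5*sqrt(-194 - 382))) = -74275/126341 + 207546717778/((-120*I)) = -74275/126341 + 207546717778*(I/120) = -74275/126341 + 103773358889*I/60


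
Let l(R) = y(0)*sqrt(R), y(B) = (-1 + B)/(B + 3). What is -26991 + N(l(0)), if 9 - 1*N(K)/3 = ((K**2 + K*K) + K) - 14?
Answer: -26922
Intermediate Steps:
y(B) = (-1 + B)/(3 + B)
l(R) = -sqrt(R)/3 (l(R) = ((-1 + 0)/(3 + 0))*sqrt(R) = (-1/3)*sqrt(R) = ((1/3)*(-1))*sqrt(R) = -sqrt(R)/3)
N(K) = 69 - 6*K**2 - 3*K (N(K) = 27 - 3*(((K**2 + K*K) + K) - 14) = 27 - 3*(((K**2 + K**2) + K) - 14) = 27 - 3*((2*K**2 + K) - 14) = 27 - 3*((K + 2*K**2) - 14) = 27 - 3*(-14 + K + 2*K**2) = 27 + (42 - 6*K**2 - 3*K) = 69 - 6*K**2 - 3*K)
-26991 + N(l(0)) = -26991 + (69 - 6*(-sqrt(0)/3)**2 - (-1)*sqrt(0)) = -26991 + (69 - 6*(-1/3*0)**2 - (-1)*0) = -26991 + (69 - 6*0**2 - 3*0) = -26991 + (69 - 6*0 + 0) = -26991 + (69 + 0 + 0) = -26991 + 69 = -26922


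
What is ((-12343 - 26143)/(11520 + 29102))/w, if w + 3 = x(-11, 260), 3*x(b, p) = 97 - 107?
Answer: 57729/385909 ≈ 0.14959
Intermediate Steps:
x(b, p) = -10/3 (x(b, p) = (97 - 107)/3 = (1/3)*(-10) = -10/3)
w = -19/3 (w = -3 - 10/3 = -19/3 ≈ -6.3333)
((-12343 - 26143)/(11520 + 29102))/w = ((-12343 - 26143)/(11520 + 29102))/(-19/3) = -38486/40622*(-3/19) = -38486*1/40622*(-3/19) = -19243/20311*(-3/19) = 57729/385909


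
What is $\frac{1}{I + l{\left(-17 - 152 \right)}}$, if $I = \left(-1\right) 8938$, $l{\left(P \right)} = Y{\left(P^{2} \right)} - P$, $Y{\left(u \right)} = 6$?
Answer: $- \frac{1}{8763} \approx -0.00011412$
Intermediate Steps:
$l{\left(P \right)} = 6 - P$
$I = -8938$
$\frac{1}{I + l{\left(-17 - 152 \right)}} = \frac{1}{-8938 + \left(6 - \left(-17 - 152\right)\right)} = \frac{1}{-8938 + \left(6 - -169\right)} = \frac{1}{-8938 + \left(6 + 169\right)} = \frac{1}{-8938 + 175} = \frac{1}{-8763} = - \frac{1}{8763}$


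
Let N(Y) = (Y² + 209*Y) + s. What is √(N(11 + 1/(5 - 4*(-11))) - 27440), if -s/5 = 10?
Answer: 5*I*√2407270/49 ≈ 158.32*I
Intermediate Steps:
s = -50 (s = -5*10 = -50)
N(Y) = -50 + Y² + 209*Y (N(Y) = (Y² + 209*Y) - 50 = -50 + Y² + 209*Y)
√(N(11 + 1/(5 - 4*(-11))) - 27440) = √((-50 + (11 + 1/(5 - 4*(-11)))² + 209*(11 + 1/(5 - 4*(-11)))) - 27440) = √((-50 + (11 + 1/(5 + 44))² + 209*(11 + 1/(5 + 44))) - 27440) = √((-50 + (11 + 1/49)² + 209*(11 + 1/49)) - 27440) = √((-50 + (540/49)² + 209*(540/49)) - 27440) = √((-50 + 291600/2401 + 112860/49) - 27440) = √(5701690/2401 - 27440) = √(-60181750/2401) = 5*I*√2407270/49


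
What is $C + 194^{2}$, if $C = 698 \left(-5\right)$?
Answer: $34146$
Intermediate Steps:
$C = -3490$
$C + 194^{2} = -3490 + 194^{2} = -3490 + 37636 = 34146$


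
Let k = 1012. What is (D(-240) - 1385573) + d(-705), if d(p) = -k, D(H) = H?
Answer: -1386825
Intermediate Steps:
d(p) = -1012 (d(p) = -1*1012 = -1012)
(D(-240) - 1385573) + d(-705) = (-240 - 1385573) - 1012 = -1385813 - 1012 = -1386825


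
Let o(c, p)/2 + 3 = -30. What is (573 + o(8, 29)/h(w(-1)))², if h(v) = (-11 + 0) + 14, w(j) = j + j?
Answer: 303601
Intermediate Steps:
w(j) = 2*j
h(v) = 3 (h(v) = -11 + 14 = 3)
o(c, p) = -66 (o(c, p) = -6 + 2*(-30) = -6 - 60 = -66)
(573 + o(8, 29)/h(w(-1)))² = (573 - 66/3)² = (573 - 66*⅓)² = (573 - 22)² = 551² = 303601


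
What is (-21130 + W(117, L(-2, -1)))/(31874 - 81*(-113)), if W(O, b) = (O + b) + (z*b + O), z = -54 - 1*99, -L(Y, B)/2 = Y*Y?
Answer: -19680/41027 ≈ -0.47968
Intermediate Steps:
L(Y, B) = -2*Y**2 (L(Y, B) = -2*Y*Y = -2*Y**2)
z = -153 (z = -54 - 99 = -153)
W(O, b) = -152*b + 2*O (W(O, b) = (O + b) + (-153*b + O) = (O + b) + (O - 153*b) = -152*b + 2*O)
(-21130 + W(117, L(-2, -1)))/(31874 - 81*(-113)) = (-21130 + (-(-304)*(-2)**2 + 2*117))/(31874 - 81*(-113)) = (-21130 + (-(-304)*4 + 234))/(31874 + 9153) = (-21130 + (-152*(-8) + 234))/41027 = (-21130 + (1216 + 234))*(1/41027) = (-21130 + 1450)*(1/41027) = -19680*1/41027 = -19680/41027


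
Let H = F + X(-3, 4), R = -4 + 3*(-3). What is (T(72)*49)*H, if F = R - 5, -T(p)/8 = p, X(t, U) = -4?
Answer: 620928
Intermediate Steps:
T(p) = -8*p
R = -13 (R = -4 - 9 = -13)
F = -18 (F = -13 - 5 = -18)
H = -22 (H = -18 - 4 = -22)
(T(72)*49)*H = (-8*72*49)*(-22) = -576*49*(-22) = -28224*(-22) = 620928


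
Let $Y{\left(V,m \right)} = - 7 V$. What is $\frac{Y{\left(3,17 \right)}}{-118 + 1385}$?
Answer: $- \frac{3}{181} \approx -0.016575$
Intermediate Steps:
$\frac{Y{\left(3,17 \right)}}{-118 + 1385} = \frac{\left(-7\right) 3}{-118 + 1385} = - \frac{21}{1267} = \left(-21\right) \frac{1}{1267} = - \frac{3}{181}$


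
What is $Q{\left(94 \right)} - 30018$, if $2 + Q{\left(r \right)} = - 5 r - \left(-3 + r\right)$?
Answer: $-30581$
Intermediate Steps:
$Q{\left(r \right)} = 1 - 6 r$ ($Q{\left(r \right)} = -2 - \left(-3 + 6 r\right) = 1 - 6 r$)
$Q{\left(94 \right)} - 30018 = \left(1 - 564\right) - 30018 = -563 - 30018 = -30581$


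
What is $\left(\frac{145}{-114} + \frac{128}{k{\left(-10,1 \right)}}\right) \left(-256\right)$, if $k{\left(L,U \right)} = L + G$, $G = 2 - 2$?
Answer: $\frac{1026688}{285} \approx 3602.4$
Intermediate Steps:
$G = 0$
$k{\left(L,U \right)} = L$ ($k{\left(L,U \right)} = L + 0 = L$)
$\left(\frac{145}{-114} + \frac{128}{k{\left(-10,1 \right)}}\right) \left(-256\right) = \left(\frac{145}{-114} + \frac{128}{-10}\right) \left(-256\right) = \left(145 \left(- \frac{1}{114}\right) + 128 \left(- \frac{1}{10}\right)\right) \left(-256\right) = \left(- \frac{145}{114} - \frac{64}{5}\right) \left(-256\right) = \left(- \frac{8021}{570}\right) \left(-256\right) = \frac{1026688}{285}$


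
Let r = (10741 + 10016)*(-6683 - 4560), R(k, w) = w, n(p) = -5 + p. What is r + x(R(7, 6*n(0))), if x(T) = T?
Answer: -233370981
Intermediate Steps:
r = -233370951 (r = 20757*(-11243) = -233370951)
r + x(R(7, 6*n(0))) = -233370951 + 6*(-5 + 0) = -233370951 + 6*(-5) = -233370951 - 30 = -233370981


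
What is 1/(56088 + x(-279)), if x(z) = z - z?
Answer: 1/56088 ≈ 1.7829e-5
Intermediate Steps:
x(z) = 0
1/(56088 + x(-279)) = 1/(56088 + 0) = 1/56088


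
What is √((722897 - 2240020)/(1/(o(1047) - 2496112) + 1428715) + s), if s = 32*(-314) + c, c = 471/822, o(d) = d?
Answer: I*√599151755994613566345022255821735/244184470215969 ≈ 100.24*I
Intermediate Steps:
c = 157/274 (c = 471*(1/822) = 157/274 ≈ 0.57299)
s = -2752995/274 (s = 32*(-314) + 157/274 = -10048 + 157/274 = -2752995/274 ≈ -10047.)
√((722897 - 2240020)/(1/(o(1047) - 2496112) + 1428715) + s) = √((722897 - 2240020)/(1/(1047 - 2496112) + 1428715) - 2752995/274) = √(-1517123/(1/(-2495065) + 1428715) - 2752995/274) = √(-1517123/(-1/2495065 + 1428715) - 2752995/274) = √(-1517123/3564736791474/2495065 - 2752995/274) = √(-1517123*2495065/3564736791474 - 2752995/274) = √(-3785320497995/3564736791474 - 2752995/274) = √(-2453684935265103815/244184470215969) = I*√599151755994613566345022255821735/244184470215969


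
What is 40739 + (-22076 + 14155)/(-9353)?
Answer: 381039788/9353 ≈ 40740.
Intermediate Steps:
40739 + (-22076 + 14155)/(-9353) = 40739 - 7921*(-1/9353) = 40739 + 7921/9353 = 381039788/9353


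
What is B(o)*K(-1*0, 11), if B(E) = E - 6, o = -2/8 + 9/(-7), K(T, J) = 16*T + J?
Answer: -2321/28 ≈ -82.893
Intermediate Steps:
K(T, J) = J + 16*T
o = -43/28 (o = -2*⅛ + 9*(-⅐) = -¼ - 9/7 = -43/28 ≈ -1.5357)
B(E) = -6 + E
B(o)*K(-1*0, 11) = (-6 - 43/28)*(11 + 16*(-1*0)) = -211*(11 + 16*0)/28 = -211*(11 + 0)/28 = -211/28*11 = -2321/28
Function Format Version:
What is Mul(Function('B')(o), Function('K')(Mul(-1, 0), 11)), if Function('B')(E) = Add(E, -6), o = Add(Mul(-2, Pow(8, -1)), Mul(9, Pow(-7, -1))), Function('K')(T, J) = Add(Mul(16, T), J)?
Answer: Rational(-2321, 28) ≈ -82.893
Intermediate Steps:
Function('K')(T, J) = Add(J, Mul(16, T))
o = Rational(-43, 28) (o = Add(Mul(-2, Rational(1, 8)), Mul(9, Rational(-1, 7))) = Add(Rational(-1, 4), Rational(-9, 7)) = Rational(-43, 28) ≈ -1.5357)
Function('B')(E) = Add(-6, E)
Mul(Function('B')(o), Function('K')(Mul(-1, 0), 11)) = Mul(Add(-6, Rational(-43, 28)), Add(11, Mul(16, Mul(-1, 0)))) = Mul(Rational(-211, 28), Add(11, Mul(16, 0))) = Mul(Rational(-211, 28), Add(11, 0)) = Mul(Rational(-211, 28), 11) = Rational(-2321, 28)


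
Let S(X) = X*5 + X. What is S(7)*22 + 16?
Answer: 940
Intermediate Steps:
S(X) = 6*X (S(X) = 5*X + X = 6*X)
S(7)*22 + 16 = (6*7)*22 + 16 = 42*22 + 16 = 924 + 16 = 940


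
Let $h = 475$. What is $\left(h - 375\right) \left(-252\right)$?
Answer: $-25200$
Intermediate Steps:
$\left(h - 375\right) \left(-252\right) = \left(475 - 375\right) \left(-252\right) = 100 \left(-252\right) = -25200$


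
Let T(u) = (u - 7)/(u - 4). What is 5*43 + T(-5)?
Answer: 649/3 ≈ 216.33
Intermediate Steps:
T(u) = (-7 + u)/(-4 + u)
5*43 + T(-5) = 5*43 + (-7 - 5)/(-4 - 5) = 215 - 12/(-9) = 215 - ⅑*(-12) = 215 + 4/3 = 649/3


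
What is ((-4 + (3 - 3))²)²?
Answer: 256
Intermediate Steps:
((-4 + (3 - 3))²)² = ((-4 + 0)²)² = ((-4)²)² = 16² = 256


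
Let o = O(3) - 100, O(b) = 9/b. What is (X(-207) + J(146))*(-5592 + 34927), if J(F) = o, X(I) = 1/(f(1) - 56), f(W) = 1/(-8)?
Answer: -1277861935/449 ≈ -2.8460e+6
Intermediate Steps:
f(W) = -⅛
o = -97 (o = 9/3 - 100 = 9*(⅓) - 100 = 3 - 100 = -97)
X(I) = -8/449 (X(I) = 1/(-⅛ - 56) = 1/(-449/8) = -8/449)
J(F) = -97
(X(-207) + J(146))*(-5592 + 34927) = (-8/449 - 97)*(-5592 + 34927) = -43561/449*29335 = -1277861935/449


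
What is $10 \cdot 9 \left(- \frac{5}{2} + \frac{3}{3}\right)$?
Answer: $-135$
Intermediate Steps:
$10 \cdot 9 \left(- \frac{5}{2} + \frac{3}{3}\right) = 90 \left(\left(-5\right) \frac{1}{2} + 3 \cdot \frac{1}{3}\right) = 90 \left(- \frac{5}{2} + 1\right) = 90 \left(- \frac{3}{2}\right) = -135$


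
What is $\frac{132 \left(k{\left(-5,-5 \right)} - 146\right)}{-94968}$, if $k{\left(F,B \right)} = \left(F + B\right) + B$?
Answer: $\frac{1771}{7914} \approx 0.22378$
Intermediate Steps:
$k{\left(F,B \right)} = F + 2 B$ ($k{\left(F,B \right)} = \left(B + F\right) + B = F + 2 B$)
$\frac{132 \left(k{\left(-5,-5 \right)} - 146\right)}{-94968} = \frac{132 \left(\left(-5 + 2 \left(-5\right)\right) - 146\right)}{-94968} = 132 \left(\left(-5 - 10\right) - 146\right) \left(- \frac{1}{94968}\right) = 132 \left(-15 - 146\right) \left(- \frac{1}{94968}\right) = 132 \left(-161\right) \left(- \frac{1}{94968}\right) = \left(-21252\right) \left(- \frac{1}{94968}\right) = \frac{1771}{7914}$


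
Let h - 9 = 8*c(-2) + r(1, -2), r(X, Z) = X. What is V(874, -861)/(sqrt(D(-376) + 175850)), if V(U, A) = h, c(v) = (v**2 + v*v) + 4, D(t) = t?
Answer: 53*sqrt(175474)/87737 ≈ 0.25305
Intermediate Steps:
c(v) = 4 + 2*v**2 (c(v) = (v**2 + v**2) + 4 = 2*v**2 + 4 = 4 + 2*v**2)
h = 106 (h = 9 + (8*(4 + 2*(-2)**2) + 1) = 9 + (8*(4 + 2*4) + 1) = 9 + (8*(4 + 8) + 1) = 9 + (8*12 + 1) = 9 + (96 + 1) = 9 + 97 = 106)
V(U, A) = 106
V(874, -861)/(sqrt(D(-376) + 175850)) = 106/(sqrt(-376 + 175850)) = 106/(sqrt(175474)) = 106*(sqrt(175474)/175474) = 53*sqrt(175474)/87737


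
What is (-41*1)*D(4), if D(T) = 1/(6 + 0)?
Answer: -41/6 ≈ -6.8333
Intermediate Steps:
D(T) = ⅙ (D(T) = 1/6 = ⅙)
(-41*1)*D(4) = -41*1*(⅙) = -41*⅙ = -41/6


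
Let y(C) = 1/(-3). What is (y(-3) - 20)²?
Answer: 3721/9 ≈ 413.44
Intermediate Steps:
y(C) = -⅓
(y(-3) - 20)² = (-⅓ - 20)² = (-61/3)² = 3721/9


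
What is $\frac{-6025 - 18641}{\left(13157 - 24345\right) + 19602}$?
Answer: $- \frac{12333}{4207} \approx -2.9315$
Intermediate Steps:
$\frac{-6025 - 18641}{\left(13157 - 24345\right) + 19602} = - \frac{24666}{\left(13157 - 24345\right) + 19602} = - \frac{24666}{-11188 + 19602} = - \frac{24666}{8414} = \left(-24666\right) \frac{1}{8414} = - \frac{12333}{4207}$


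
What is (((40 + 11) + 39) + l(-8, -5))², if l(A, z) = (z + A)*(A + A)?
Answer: 88804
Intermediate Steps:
l(A, z) = 2*A*(A + z) (l(A, z) = (A + z)*(2*A) = 2*A*(A + z))
(((40 + 11) + 39) + l(-8, -5))² = (((40 + 11) + 39) + 2*(-8)*(-8 - 5))² = ((51 + 39) + 2*(-8)*(-13))² = (90 + 208)² = 298² = 88804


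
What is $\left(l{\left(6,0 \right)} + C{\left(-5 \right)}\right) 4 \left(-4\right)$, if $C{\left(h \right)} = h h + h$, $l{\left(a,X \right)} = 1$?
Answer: $-336$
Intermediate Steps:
$C{\left(h \right)} = h + h^{2}$ ($C{\left(h \right)} = h^{2} + h = h + h^{2}$)
$\left(l{\left(6,0 \right)} + C{\left(-5 \right)}\right) 4 \left(-4\right) = \left(1 - 5 \left(1 - 5\right)\right) 4 \left(-4\right) = \left(1 - -20\right) \left(-16\right) = \left(1 + 20\right) \left(-16\right) = 21 \left(-16\right) = -336$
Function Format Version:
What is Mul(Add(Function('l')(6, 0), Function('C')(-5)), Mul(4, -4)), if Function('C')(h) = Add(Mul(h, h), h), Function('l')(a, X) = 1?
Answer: -336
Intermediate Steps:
Function('C')(h) = Add(h, Pow(h, 2)) (Function('C')(h) = Add(Pow(h, 2), h) = Add(h, Pow(h, 2)))
Mul(Add(Function('l')(6, 0), Function('C')(-5)), Mul(4, -4)) = Mul(Add(1, Mul(-5, Add(1, -5))), Mul(4, -4)) = Mul(Add(1, Mul(-5, -4)), -16) = Mul(Add(1, 20), -16) = Mul(21, -16) = -336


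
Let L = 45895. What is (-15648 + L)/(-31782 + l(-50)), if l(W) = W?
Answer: -30247/31832 ≈ -0.95021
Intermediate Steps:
(-15648 + L)/(-31782 + l(-50)) = (-15648 + 45895)/(-31782 - 50) = 30247/(-31832) = 30247*(-1/31832) = -30247/31832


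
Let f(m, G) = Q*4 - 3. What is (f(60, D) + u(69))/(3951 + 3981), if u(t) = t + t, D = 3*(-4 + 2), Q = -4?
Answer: 119/7932 ≈ 0.015003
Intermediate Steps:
D = -6 (D = 3*(-2) = -6)
f(m, G) = -19 (f(m, G) = -4*4 - 3 = -16 - 3 = -19)
u(t) = 2*t
(f(60, D) + u(69))/(3951 + 3981) = (-19 + 2*69)/(3951 + 3981) = (-19 + 138)/7932 = 119*(1/7932) = 119/7932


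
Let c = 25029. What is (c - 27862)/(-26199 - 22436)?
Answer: 2833/48635 ≈ 0.058250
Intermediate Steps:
(c - 27862)/(-26199 - 22436) = (25029 - 27862)/(-26199 - 22436) = -2833/(-48635) = -2833*(-1/48635) = 2833/48635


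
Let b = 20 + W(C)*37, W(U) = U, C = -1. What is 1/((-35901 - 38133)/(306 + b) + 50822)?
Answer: 289/14613524 ≈ 1.9776e-5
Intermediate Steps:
b = -17 (b = 20 - 1*37 = 20 - 37 = -17)
1/((-35901 - 38133)/(306 + b) + 50822) = 1/((-35901 - 38133)/(306 - 17) + 50822) = 1/(-74034/289 + 50822) = 1/(14613524/289) = 289/14613524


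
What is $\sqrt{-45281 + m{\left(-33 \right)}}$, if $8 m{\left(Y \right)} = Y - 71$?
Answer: $i \sqrt{45294} \approx 212.82 i$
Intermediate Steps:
$m{\left(Y \right)} = - \frac{71}{8} + \frac{Y}{8}$ ($m{\left(Y \right)} = \frac{Y - 71}{8} = \frac{-71 + Y}{8} = - \frac{71}{8} + \frac{Y}{8}$)
$\sqrt{-45281 + m{\left(-33 \right)}} = \sqrt{-45281 + \left(- \frac{71}{8} + \frac{1}{8} \left(-33\right)\right)} = \sqrt{-45281 - 13} = \sqrt{-45294} = i \sqrt{45294}$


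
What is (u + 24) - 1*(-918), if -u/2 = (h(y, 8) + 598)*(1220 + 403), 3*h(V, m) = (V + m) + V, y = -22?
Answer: -1901214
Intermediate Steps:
h(V, m) = m/3 + 2*V/3 (h(V, m) = ((V + m) + V)/3 = (m + 2*V)/3 = m/3 + 2*V/3)
u = -1902156 (u = -2*(((1/3)*8 + (2/3)*(-22)) + 598)*(1220 + 403) = -2*((8/3 - 44/3) + 598)*1623 = -2*(-12 + 598)*1623 = -1172*1623 = -2*951078 = -1902156)
(u + 24) - 1*(-918) = (-1902156 + 24) - 1*(-918) = -1902132 + 918 = -1901214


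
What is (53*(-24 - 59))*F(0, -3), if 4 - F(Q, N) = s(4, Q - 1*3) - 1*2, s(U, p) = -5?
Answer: -48389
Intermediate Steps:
F(Q, N) = 11 (F(Q, N) = 4 - (-5 - 1*2) = 4 - (-5 - 2) = 4 - 1*(-7) = 4 + 7 = 11)
(53*(-24 - 59))*F(0, -3) = (53*(-24 - 59))*11 = (53*(-83))*11 = -4399*11 = -48389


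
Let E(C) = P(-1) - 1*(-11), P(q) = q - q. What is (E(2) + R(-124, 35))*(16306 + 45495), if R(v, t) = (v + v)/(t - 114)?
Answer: 69031717/79 ≈ 8.7382e+5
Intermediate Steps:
P(q) = 0
R(v, t) = 2*v/(-114 + t) (R(v, t) = (2*v)/(-114 + t) = 2*v/(-114 + t))
E(C) = 11 (E(C) = 0 - 1*(-11) = 0 + 11 = 11)
(E(2) + R(-124, 35))*(16306 + 45495) = (11 + 2*(-124)/(-114 + 35))*(16306 + 45495) = (11 + 2*(-124)/(-79))*61801 = (11 + 2*(-124)*(-1/79))*61801 = (11 + 248/79)*61801 = (1117/79)*61801 = 69031717/79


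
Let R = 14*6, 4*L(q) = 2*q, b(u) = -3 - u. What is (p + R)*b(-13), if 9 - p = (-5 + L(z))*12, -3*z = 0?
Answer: 1530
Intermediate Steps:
z = 0 (z = -⅓*0 = 0)
L(q) = q/2 (L(q) = (2*q)/4 = q/2)
p = 69 (p = 9 - (-5 + (½)*0)*12 = 9 - (-5 + 0)*12 = 9 - (-5)*12 = 9 - 1*(-60) = 9 + 60 = 69)
R = 84
(p + R)*b(-13) = (69 + 84)*(-3 - 1*(-13)) = 153*(-3 + 13) = 153*10 = 1530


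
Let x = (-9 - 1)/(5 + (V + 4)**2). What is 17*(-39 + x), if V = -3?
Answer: -2074/3 ≈ -691.33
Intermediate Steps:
x = -5/3 (x = (-9 - 1)/(5 + (-3 + 4)**2) = -10/(5 + 1**2) = -10/(5 + 1) = -10/6 = -10*1/6 = -5/3 ≈ -1.6667)
17*(-39 + x) = 17*(-39 - 5/3) = 17*(-122/3) = -2074/3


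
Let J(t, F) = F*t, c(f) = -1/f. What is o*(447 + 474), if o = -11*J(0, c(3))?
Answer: 0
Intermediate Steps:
o = 0 (o = -11*(-1/3)*0 = -11*(-1*⅓)*0 = -(-11)*0/3 = -11*0 = 0)
o*(447 + 474) = 0*(447 + 474) = 0*921 = 0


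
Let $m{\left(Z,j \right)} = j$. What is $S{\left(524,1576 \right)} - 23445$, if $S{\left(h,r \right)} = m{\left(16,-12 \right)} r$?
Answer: $-42357$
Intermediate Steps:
$S{\left(h,r \right)} = - 12 r$
$S{\left(524,1576 \right)} - 23445 = \left(-12\right) 1576 - 23445 = -18912 - 23445 = -42357$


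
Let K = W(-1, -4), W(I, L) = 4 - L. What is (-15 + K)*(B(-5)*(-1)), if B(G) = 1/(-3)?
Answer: -7/3 ≈ -2.3333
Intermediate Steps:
K = 8 (K = 4 - 1*(-4) = 4 + 4 = 8)
B(G) = -1/3
(-15 + K)*(B(-5)*(-1)) = (-15 + 8)*(-1/3*(-1)) = -7*1/3 = -7/3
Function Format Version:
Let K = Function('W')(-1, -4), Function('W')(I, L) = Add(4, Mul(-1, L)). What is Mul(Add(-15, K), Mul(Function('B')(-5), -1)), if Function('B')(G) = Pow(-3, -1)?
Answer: Rational(-7, 3) ≈ -2.3333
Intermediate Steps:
K = 8 (K = Add(4, Mul(-1, -4)) = Add(4, 4) = 8)
Function('B')(G) = Rational(-1, 3)
Mul(Add(-15, K), Mul(Function('B')(-5), -1)) = Mul(Add(-15, 8), Mul(Rational(-1, 3), -1)) = Mul(-7, Rational(1, 3)) = Rational(-7, 3)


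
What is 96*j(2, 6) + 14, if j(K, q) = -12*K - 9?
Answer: -3154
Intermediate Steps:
j(K, q) = -9 - 12*K
96*j(2, 6) + 14 = 96*(-9 - 12*2) + 14 = 96*(-9 - 24) + 14 = 96*(-33) + 14 = -3168 + 14 = -3154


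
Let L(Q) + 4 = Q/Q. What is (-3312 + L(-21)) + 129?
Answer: -3186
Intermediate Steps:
L(Q) = -3 (L(Q) = -4 + Q/Q = -4 + 1 = -3)
(-3312 + L(-21)) + 129 = (-3312 - 3) + 129 = -3315 + 129 = -3186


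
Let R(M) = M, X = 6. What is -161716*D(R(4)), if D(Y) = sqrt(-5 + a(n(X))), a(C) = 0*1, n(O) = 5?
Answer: -161716*I*sqrt(5) ≈ -3.6161e+5*I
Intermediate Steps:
a(C) = 0
D(Y) = I*sqrt(5) (D(Y) = sqrt(-5 + 0) = sqrt(-5) = I*sqrt(5))
-161716*D(R(4)) = -161716*I*sqrt(5)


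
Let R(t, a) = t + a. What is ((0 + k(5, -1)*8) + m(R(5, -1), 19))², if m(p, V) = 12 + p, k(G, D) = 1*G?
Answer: 3136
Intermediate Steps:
k(G, D) = G
R(t, a) = a + t
((0 + k(5, -1)*8) + m(R(5, -1), 19))² = ((0 + 5*8) + (12 + (-1 + 5)))² = ((0 + 40) + (12 + 4))² = (40 + 16)² = 56² = 3136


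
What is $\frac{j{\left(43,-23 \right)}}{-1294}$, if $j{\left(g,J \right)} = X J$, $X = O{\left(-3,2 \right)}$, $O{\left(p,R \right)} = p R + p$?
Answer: $- \frac{207}{1294} \approx -0.15997$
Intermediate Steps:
$O{\left(p,R \right)} = p + R p$ ($O{\left(p,R \right)} = R p + p = p + R p$)
$X = -9$ ($X = - 3 \left(1 + 2\right) = \left(-3\right) 3 = -9$)
$j{\left(g,J \right)} = - 9 J$
$\frac{j{\left(43,-23 \right)}}{-1294} = \frac{\left(-9\right) \left(-23\right)}{-1294} = 207 \left(- \frac{1}{1294}\right) = - \frac{207}{1294}$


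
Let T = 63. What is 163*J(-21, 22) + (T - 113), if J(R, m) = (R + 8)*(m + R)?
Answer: -2169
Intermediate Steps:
J(R, m) = (8 + R)*(R + m)
163*J(-21, 22) + (T - 113) = 163*((-21)**2 + 8*(-21) + 8*22 - 21*22) + (63 - 113) = 163*(441 - 168 + 176 - 462) - 50 = 163*(-13) - 50 = -2119 - 50 = -2169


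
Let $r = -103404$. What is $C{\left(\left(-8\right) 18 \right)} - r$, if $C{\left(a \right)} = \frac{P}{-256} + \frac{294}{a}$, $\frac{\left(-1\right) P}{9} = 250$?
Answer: $\frac{39709727}{384} \approx 1.0341 \cdot 10^{5}$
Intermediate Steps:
$P = -2250$ ($P = \left(-9\right) 250 = -2250$)
$C{\left(a \right)} = \frac{1125}{128} + \frac{294}{a}$ ($C{\left(a \right)} = - \frac{2250}{-256} + \frac{294}{a} = \left(-2250\right) \left(- \frac{1}{256}\right) + \frac{294}{a} = \frac{1125}{128} + \frac{294}{a}$)
$C{\left(\left(-8\right) 18 \right)} - r = \left(\frac{1125}{128} + \frac{294}{\left(-8\right) 18}\right) - -103404 = \left(\frac{1125}{128} + \frac{294}{-144}\right) + 103404 = \left(\frac{1125}{128} + 294 \left(- \frac{1}{144}\right)\right) + 103404 = \left(\frac{1125}{128} - \frac{49}{24}\right) + 103404 = \frac{2591}{384} + 103404 = \frac{39709727}{384}$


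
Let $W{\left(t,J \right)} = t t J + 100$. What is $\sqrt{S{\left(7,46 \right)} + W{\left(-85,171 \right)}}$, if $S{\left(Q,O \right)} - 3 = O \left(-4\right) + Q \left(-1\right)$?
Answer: $\sqrt{1235387} \approx 1111.5$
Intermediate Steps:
$W{\left(t,J \right)} = 100 + J t^{2}$ ($W{\left(t,J \right)} = t^{2} J + 100 = J t^{2} + 100 = 100 + J t^{2}$)
$S{\left(Q,O \right)} = 3 - Q - 4 O$ ($S{\left(Q,O \right)} = 3 + \left(O \left(-4\right) + Q \left(-1\right)\right) = 3 - \left(Q + 4 O\right) = 3 - Q - 4 O$)
$\sqrt{S{\left(7,46 \right)} + W{\left(-85,171 \right)}} = \sqrt{\left(3 - 7 - 184\right) + \left(100 + 171 \left(-85\right)^{2}\right)} = \sqrt{\left(3 - 7 - 184\right) + \left(100 + 171 \cdot 7225\right)} = \sqrt{-188 + \left(100 + 1235475\right)} = \sqrt{-188 + 1235575} = \sqrt{1235387}$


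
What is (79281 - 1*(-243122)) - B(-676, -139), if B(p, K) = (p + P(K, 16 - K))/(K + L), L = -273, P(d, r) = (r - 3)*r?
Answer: 33213230/103 ≈ 3.2246e+5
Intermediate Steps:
P(d, r) = r*(-3 + r) (P(d, r) = (-3 + r)*r = r*(-3 + r))
B(p, K) = (p + (13 - K)*(16 - K))/(-273 + K) (B(p, K) = (p + (16 - K)*(-3 + (16 - K)))/(K - 273) = (p + (16 - K)*(13 - K))/(-273 + K) = (p + (13 - K)*(16 - K))/(-273 + K))
(79281 - 1*(-243122)) - B(-676, -139) = (79281 - 1*(-243122)) - (-676 + (-16 - 139)*(-13 - 139))/(-273 - 139) = (79281 + 243122) - (-676 - 155*(-152))/(-412) = 322403 - (-1)*(-676 + 23560)/412 = 322403 - (-1)*22884/412 = 322403 - 1*(-5721/103) = 322403 + 5721/103 = 33213230/103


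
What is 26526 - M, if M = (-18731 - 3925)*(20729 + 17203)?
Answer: 859413918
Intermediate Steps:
M = -859387392 (M = -22656*37932 = -859387392)
26526 - M = 26526 - 1*(-859387392) = 26526 + 859387392 = 859413918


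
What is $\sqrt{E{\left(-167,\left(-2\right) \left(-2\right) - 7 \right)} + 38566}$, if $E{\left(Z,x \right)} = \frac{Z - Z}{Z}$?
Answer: $\sqrt{38566} \approx 196.38$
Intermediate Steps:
$E{\left(Z,x \right)} = 0$ ($E{\left(Z,x \right)} = \frac{0}{Z} = 0$)
$\sqrt{E{\left(-167,\left(-2\right) \left(-2\right) - 7 \right)} + 38566} = \sqrt{0 + 38566} = \sqrt{38566}$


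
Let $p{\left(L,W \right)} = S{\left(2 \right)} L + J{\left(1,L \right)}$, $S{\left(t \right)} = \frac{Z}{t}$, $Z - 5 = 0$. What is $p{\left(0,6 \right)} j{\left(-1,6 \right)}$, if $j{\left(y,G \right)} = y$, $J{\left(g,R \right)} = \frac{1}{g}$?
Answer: $-1$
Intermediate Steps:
$Z = 5$ ($Z = 5 + 0 = 5$)
$S{\left(t \right)} = \frac{5}{t}$
$p{\left(L,W \right)} = 1 + \frac{5 L}{2}$ ($p{\left(L,W \right)} = \frac{5}{2} L + 1^{-1} = 5 \cdot \frac{1}{2} L + 1 = \frac{5 L}{2} + 1 = 1 + \frac{5 L}{2}$)
$p{\left(0,6 \right)} j{\left(-1,6 \right)} = \left(1 + \frac{5}{2} \cdot 0\right) \left(-1\right) = \left(1 + 0\right) \left(-1\right) = 1 \left(-1\right) = -1$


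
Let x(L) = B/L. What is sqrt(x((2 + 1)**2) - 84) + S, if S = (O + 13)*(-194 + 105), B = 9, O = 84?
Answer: -8633 + I*sqrt(83) ≈ -8633.0 + 9.1104*I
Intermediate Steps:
x(L) = 9/L
S = -8633 (S = (84 + 13)*(-194 + 105) = 97*(-89) = -8633)
sqrt(x((2 + 1)**2) - 84) + S = sqrt(9/((2 + 1)**2) - 84) - 8633 = sqrt(9/(3**2) - 84) - 8633 = sqrt(9/9 - 84) - 8633 = sqrt(9*(1/9) - 84) - 8633 = sqrt(1 - 84) - 8633 = sqrt(-83) - 8633 = I*sqrt(83) - 8633 = -8633 + I*sqrt(83)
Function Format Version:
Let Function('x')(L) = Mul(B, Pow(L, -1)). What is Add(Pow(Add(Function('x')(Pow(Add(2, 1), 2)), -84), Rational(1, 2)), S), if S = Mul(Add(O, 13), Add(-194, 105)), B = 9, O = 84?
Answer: Add(-8633, Mul(I, Pow(83, Rational(1, 2)))) ≈ Add(-8633.0, Mul(9.1104, I))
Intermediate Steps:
Function('x')(L) = Mul(9, Pow(L, -1))
S = -8633 (S = Mul(Add(84, 13), Add(-194, 105)) = Mul(97, -89) = -8633)
Add(Pow(Add(Function('x')(Pow(Add(2, 1), 2)), -84), Rational(1, 2)), S) = Add(Pow(Add(Mul(9, Pow(Pow(Add(2, 1), 2), -1)), -84), Rational(1, 2)), -8633) = Add(Pow(Add(Mul(9, Pow(Pow(3, 2), -1)), -84), Rational(1, 2)), -8633) = Add(Pow(Add(Mul(9, Pow(9, -1)), -84), Rational(1, 2)), -8633) = Add(Pow(Add(Mul(9, Rational(1, 9)), -84), Rational(1, 2)), -8633) = Add(Pow(Add(1, -84), Rational(1, 2)), -8633) = Add(Pow(-83, Rational(1, 2)), -8633) = Add(Mul(I, Pow(83, Rational(1, 2))), -8633) = Add(-8633, Mul(I, Pow(83, Rational(1, 2))))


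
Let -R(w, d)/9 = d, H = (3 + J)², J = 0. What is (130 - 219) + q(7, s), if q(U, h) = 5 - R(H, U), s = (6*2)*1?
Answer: -21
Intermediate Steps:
H = 9 (H = (3 + 0)² = 3² = 9)
R(w, d) = -9*d
s = 12 (s = 12*1 = 12)
q(U, h) = 5 + 9*U (q(U, h) = 5 - (-9)*U = 5 + 9*U)
(130 - 219) + q(7, s) = (130 - 219) + (5 + 9*7) = -89 + (5 + 63) = -89 + 68 = -21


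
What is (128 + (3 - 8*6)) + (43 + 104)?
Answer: 230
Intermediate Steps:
(128 + (3 - 8*6)) + (43 + 104) = (128 + (3 - 48)) + 147 = (128 - 45) + 147 = 83 + 147 = 230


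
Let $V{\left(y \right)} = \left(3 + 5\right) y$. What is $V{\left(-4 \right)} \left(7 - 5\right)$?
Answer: $-64$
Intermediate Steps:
$V{\left(y \right)} = 8 y$
$V{\left(-4 \right)} \left(7 - 5\right) = 8 \left(-4\right) \left(7 - 5\right) = \left(-32\right) 2 = -64$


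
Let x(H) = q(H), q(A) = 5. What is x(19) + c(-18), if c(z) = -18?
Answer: -13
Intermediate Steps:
x(H) = 5
x(19) + c(-18) = 5 - 18 = -13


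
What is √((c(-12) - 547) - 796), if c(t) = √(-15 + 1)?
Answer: √(-1343 + I*√14) ≈ 0.051 + 36.647*I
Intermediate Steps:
c(t) = I*√14 (c(t) = √(-14) = I*√14)
√((c(-12) - 547) - 796) = √((I*√14 - 547) - 796) = √((-547 + I*√14) - 796) = √(-1343 + I*√14)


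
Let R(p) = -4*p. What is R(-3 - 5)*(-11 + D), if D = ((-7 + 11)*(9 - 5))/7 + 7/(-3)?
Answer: -7424/21 ≈ -353.52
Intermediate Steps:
D = -1/21 (D = (4*4)*(⅐) + 7*(-⅓) = 16*(⅐) - 7/3 = 16/7 - 7/3 = -1/21 ≈ -0.047619)
R(-3 - 5)*(-11 + D) = (-4*(-3 - 5))*(-11 - 1/21) = -4*(-8)*(-232/21) = 32*(-232/21) = -7424/21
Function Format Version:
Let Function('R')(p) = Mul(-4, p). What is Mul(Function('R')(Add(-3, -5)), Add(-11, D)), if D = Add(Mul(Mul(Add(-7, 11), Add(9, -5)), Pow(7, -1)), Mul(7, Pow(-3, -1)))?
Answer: Rational(-7424, 21) ≈ -353.52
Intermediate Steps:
D = Rational(-1, 21) (D = Add(Mul(Mul(4, 4), Rational(1, 7)), Mul(7, Rational(-1, 3))) = Add(Mul(16, Rational(1, 7)), Rational(-7, 3)) = Add(Rational(16, 7), Rational(-7, 3)) = Rational(-1, 21) ≈ -0.047619)
Mul(Function('R')(Add(-3, -5)), Add(-11, D)) = Mul(Mul(-4, Add(-3, -5)), Add(-11, Rational(-1, 21))) = Mul(Mul(-4, -8), Rational(-232, 21)) = Mul(32, Rational(-232, 21)) = Rational(-7424, 21)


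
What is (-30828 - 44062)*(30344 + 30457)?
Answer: -4553386890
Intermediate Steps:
(-30828 - 44062)*(30344 + 30457) = -74890*60801 = -4553386890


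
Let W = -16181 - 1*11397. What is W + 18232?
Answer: -9346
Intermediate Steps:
W = -27578 (W = -16181 - 11397 = -27578)
W + 18232 = -27578 + 18232 = -9346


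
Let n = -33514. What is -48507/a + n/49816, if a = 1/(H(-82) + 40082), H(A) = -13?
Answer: -3723989300717/1916 ≈ -1.9436e+9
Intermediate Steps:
a = 1/40069 (a = 1/(-13 + 40082) = 1/40069 ≈ 2.4957e-5)
-48507/a + n/49816 = -48507/1/40069 - 33514/49816 = -48507*40069 - 33514*1/49816 = -1943626983 - 1289/1916 = -3723989300717/1916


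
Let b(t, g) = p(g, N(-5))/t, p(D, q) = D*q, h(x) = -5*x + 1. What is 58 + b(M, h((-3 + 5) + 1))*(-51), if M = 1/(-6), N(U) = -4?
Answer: 17194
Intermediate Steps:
h(x) = 1 - 5*x
M = -⅙ ≈ -0.16667
b(t, g) = -4*g/t (b(t, g) = (g*(-4))/t = (-4*g)/t = -4*g/t)
58 + b(M, h((-3 + 5) + 1))*(-51) = 58 - 4*(1 - 5*((-3 + 5) + 1))/(-⅙)*(-51) = 58 - 4*(1 - 5*(2 + 1))*(-6)*(-51) = 58 - 4*(1 - 5*3)*(-6)*(-51) = 58 - 4*(1 - 15)*(-6)*(-51) = 58 - 4*(-14)*(-6)*(-51) = 58 - 336*(-51) = 58 + 17136 = 17194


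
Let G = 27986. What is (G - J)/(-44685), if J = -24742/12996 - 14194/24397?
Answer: -887412474403/1416797856522 ≈ -0.62635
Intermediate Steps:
J = -394047899/158531706 (J = -24742*1/12996 - 14194*1/24397 = -12371/6498 - 14194/24397 = -394047899/158531706 ≈ -2.4856)
(G - J)/(-44685) = (27986 - 1*(-394047899/158531706))/(-44685) = (27986 + 394047899/158531706)*(-1/44685) = (4437062372015/158531706)*(-1/44685) = -887412474403/1416797856522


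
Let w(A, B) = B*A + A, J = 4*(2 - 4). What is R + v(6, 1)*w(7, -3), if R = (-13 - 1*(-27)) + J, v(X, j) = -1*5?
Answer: 76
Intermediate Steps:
v(X, j) = -5
J = -8 (J = 4*(-2) = -8)
w(A, B) = A + A*B (w(A, B) = A*B + A = A + A*B)
R = 6 (R = (-13 - 1*(-27)) - 8 = (-13 + 27) - 8 = 14 - 8 = 6)
R + v(6, 1)*w(7, -3) = 6 - 35*(1 - 3) = 6 - 35*(-2) = 6 - 5*(-14) = 6 + 70 = 76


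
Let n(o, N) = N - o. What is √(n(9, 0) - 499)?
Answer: 2*I*√127 ≈ 22.539*I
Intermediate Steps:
√(n(9, 0) - 499) = √((0 - 1*9) - 499) = √((0 - 9) - 499) = √(-9 - 499) = √(-508) = 2*I*√127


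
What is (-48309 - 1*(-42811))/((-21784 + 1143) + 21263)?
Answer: -2749/311 ≈ -8.8392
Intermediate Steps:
(-48309 - 1*(-42811))/((-21784 + 1143) + 21263) = (-48309 + 42811)/(-20641 + 21263) = -5498/622 = -5498*1/622 = -2749/311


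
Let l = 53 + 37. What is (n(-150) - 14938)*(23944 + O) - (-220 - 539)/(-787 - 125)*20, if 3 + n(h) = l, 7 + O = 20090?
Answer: -49692219517/76 ≈ -6.5384e+8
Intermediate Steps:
O = 20083 (O = -7 + 20090 = 20083)
l = 90
n(h) = 87 (n(h) = -3 + 90 = 87)
(n(-150) - 14938)*(23944 + O) - (-220 - 539)/(-787 - 125)*20 = (87 - 14938)*(23944 + 20083) - (-220 - 539)/(-787 - 125)*20 = -14851*44027 - (-759/(-912))*20 = -653844977 - (-759*(-1/912))*20 = -653844977 - 253*20/304 = -653844977 - 1*1265/76 = -653844977 - 1265/76 = -49692219517/76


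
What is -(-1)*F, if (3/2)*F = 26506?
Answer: 53012/3 ≈ 17671.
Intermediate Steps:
F = 53012/3 (F = (⅔)*26506 = 53012/3 ≈ 17671.)
-(-1)*F = -(-1)*53012/3 = -1*(-53012/3) = 53012/3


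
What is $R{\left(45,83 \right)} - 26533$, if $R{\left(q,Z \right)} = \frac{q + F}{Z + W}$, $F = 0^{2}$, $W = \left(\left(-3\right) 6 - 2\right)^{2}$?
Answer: $- \frac{4271798}{161} \approx -26533.0$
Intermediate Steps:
$W = 400$ ($W = \left(-18 - 2\right)^{2} = \left(-20\right)^{2} = 400$)
$F = 0$
$R{\left(q,Z \right)} = \frac{q}{400 + Z}$ ($R{\left(q,Z \right)} = \frac{q + 0}{Z + 400} = \frac{q}{400 + Z}$)
$R{\left(45,83 \right)} - 26533 = \frac{45}{400 + 83} - 26533 = \frac{45}{483} - 26533 = 45 \cdot \frac{1}{483} - 26533 = \frac{15}{161} - 26533 = - \frac{4271798}{161}$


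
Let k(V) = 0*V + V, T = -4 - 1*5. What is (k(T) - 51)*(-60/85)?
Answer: 720/17 ≈ 42.353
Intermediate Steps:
T = -9 (T = -4 - 5 = -9)
k(V) = V (k(V) = 0 + V = V)
(k(T) - 51)*(-60/85) = (-9 - 51)*(-60/85) = -(-3600)/85 = -60*(-12/17) = 720/17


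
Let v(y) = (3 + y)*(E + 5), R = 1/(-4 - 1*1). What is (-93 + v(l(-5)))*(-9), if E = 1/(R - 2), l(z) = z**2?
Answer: -3393/11 ≈ -308.45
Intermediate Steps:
R = -1/5 (R = 1/(-4 - 1) = 1/(-5) = -1/5 ≈ -0.20000)
E = -5/11 (E = 1/(-1/5 - 2) = 1/(-11/5) = -5/11 ≈ -0.45455)
v(y) = 150/11 + 50*y/11 (v(y) = (3 + y)*(-5/11 + 5) = (3 + y)*(50/11) = 150/11 + 50*y/11)
(-93 + v(l(-5)))*(-9) = (-93 + (150/11 + (50/11)*(-5)**2))*(-9) = (-93 + (150/11 + (50/11)*25))*(-9) = (-93 + (150/11 + 1250/11))*(-9) = (-93 + 1400/11)*(-9) = (377/11)*(-9) = -3393/11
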